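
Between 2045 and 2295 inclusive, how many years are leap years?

Multiples of 4 in [2045,2295]: 62.
Of those, multiples of 100: 2 (not leap unless ÷400).
Multiples of 400: 0.
Leap years = 62 − 2 + 0 = 60.

60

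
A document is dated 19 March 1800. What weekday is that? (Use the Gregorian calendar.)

Doomsday rule: the anchor day for the 1800s is Friday. For year 00: 0÷12 = 0 r 0, and 0÷4 = 0, so 0+0+0 = 0.
Friday + 0 ≡ Friday — that's 1800's doomsday.
In March the doomsday date is Mar 14.
Mar 19 is 5 days after Mar 14; 5 mod 7 = 5, so Friday + 5 = Wednesday.

Wednesday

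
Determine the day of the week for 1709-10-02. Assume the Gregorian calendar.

Doomsday rule: the anchor day for the 1700s is Sunday. For year 09: 9÷12 = 0 r 9, and 9÷4 = 2, so 0+9+2 = 11.
Sunday + 11 ≡ Thursday — that's 1709's doomsday.
In October the doomsday date is Oct 10.
Oct 2 is 8 days before Oct 10; 8 mod 7 = 1, so Thursday − 1 = Wednesday.

Wednesday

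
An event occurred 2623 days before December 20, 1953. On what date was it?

October 15, 1946

−365 (one year) → Dec 20, 1952 (2258 left).
−366 (one year; includes Feb 29, 1952) → Dec 20, 1951 (1892 left).
−365 (one year) → Dec 20, 1950 (1527 left).
−365 (one year) → Dec 20, 1949 (1162 left).
−365 (one year) → Dec 20, 1948 (797 left).
−366 (one year; includes Feb 29, 1948) → Dec 20, 1947 (431 left).
−365 (one year) → Dec 20, 1946 (66 left).
−20 → Nov 30, 1946 (end of Nov, 30 days; 46 left).
−30 → Oct 31, 1946 (end of Oct, 31 days; 16 left).
−16 → Oct 15, 1946.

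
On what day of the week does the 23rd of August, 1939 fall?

Doomsday rule: the anchor day for the 1900s is Wednesday. For year 39: 39÷12 = 3 r 3, and 3÷4 = 0, so 3+3+0 = 6.
Wednesday + 6 ≡ Tuesday — that's 1939's doomsday.
In August the doomsday date is Aug 8.
Aug 23 is 15 days after Aug 8; 15 mod 7 = 1, so Tuesday + 1 = Wednesday.

Wednesday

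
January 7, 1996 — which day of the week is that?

Sunday

January 1, 1996 is a Monday.
Jan 1, 1996 → Jan 7, 1996: 6 days.
Total: 6 days.
6 mod 7 = 6, so Monday + 6 = Sunday.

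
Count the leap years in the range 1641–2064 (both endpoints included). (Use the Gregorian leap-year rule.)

103

Multiples of 4 in [1641,2064]: 106.
Of those, multiples of 100: 4 (not leap unless ÷400).
Multiples of 400: 1.
Leap years = 106 − 4 + 1 = 103.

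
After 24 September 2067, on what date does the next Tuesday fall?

September 27, 2067

Sep 24, 2067 is a Saturday.
From Saturday to the next Tuesday is 3 days.
Sep 24, 2067 + 3 = Sep 27, 2067.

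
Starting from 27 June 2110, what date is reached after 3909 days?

+365 (one year) → Jun 27, 2111 (3544 left).
+366 (one year; includes Feb 29, 2112) → Jun 27, 2112 (3178 left).
+365 (one year) → Jun 27, 2113 (2813 left).
+365 (one year) → Jun 27, 2114 (2448 left).
+365 (one year) → Jun 27, 2115 (2083 left).
+366 (one year; includes Feb 29, 2116) → Jun 27, 2116 (1717 left).
+365 (one year) → Jun 27, 2117 (1352 left).
+365 (one year) → Jun 27, 2118 (987 left).
+365 (one year) → Jun 27, 2119 (622 left).
+366 (one year; includes Feb 29, 2120) → Jun 27, 2120 (256 left).
Jun has 30 days: +4 → Jul 1, 2120 (252 left).
Jul has 31 days: +31 → Aug 1, 2120 (221 left).
Aug has 31 days: +31 → Sep 1, 2120 (190 left).
Sep has 30 days: +30 → Oct 1, 2120 (160 left).
Oct has 31 days: +31 → Nov 1, 2120 (129 left).
Nov has 30 days: +30 → Dec 1, 2120 (99 left).
Dec has 31 days: +31 → Jan 1, 2121 (68 left).
Jan has 31 days: +31 → Feb 1, 2121 (37 left).
Feb has 28 days: +28 → Mar 1, 2121 (9 left).
+9 → Mar 10, 2121.

March 10, 2121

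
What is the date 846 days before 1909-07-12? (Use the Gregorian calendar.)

March 19, 1907

−365 (one year) → Jul 12, 1908 (481 left).
−366 (one year; includes Feb 29, 1908) → Jul 12, 1907 (115 left).
−12 → Jun 30, 1907 (end of Jun, 30 days; 103 left).
−30 → May 31, 1907 (end of May, 31 days; 73 left).
−31 → Apr 30, 1907 (end of Apr, 30 days; 42 left).
−30 → Mar 31, 1907 (end of Mar, 31 days; 12 left).
−12 → Mar 19, 1907.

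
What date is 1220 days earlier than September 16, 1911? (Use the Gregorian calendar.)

May 14, 1908

−365 (one year) → Sep 16, 1910 (855 left).
−365 (one year) → Sep 16, 1909 (490 left).
−365 (one year) → Sep 16, 1908 (125 left).
−16 → Aug 31, 1908 (end of Aug, 31 days; 109 left).
−31 → Jul 31, 1908 (end of Jul, 31 days; 78 left).
−31 → Jun 30, 1908 (end of Jun, 30 days; 47 left).
−30 → May 31, 1908 (end of May, 31 days; 17 left).
−17 → May 14, 1908.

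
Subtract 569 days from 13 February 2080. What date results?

−365 (one year) → Feb 13, 2079 (204 left).
−13 → Jan 31, 2079 (end of Jan, 31 days; 191 left).
−31 → Dec 31, 2078 (end of Dec, 31 days; 160 left).
−31 → Nov 30, 2078 (end of Nov, 30 days; 129 left).
−30 → Oct 31, 2078 (end of Oct, 31 days; 99 left).
−31 → Sep 30, 2078 (end of Sep, 30 days; 68 left).
−30 → Aug 31, 2078 (end of Aug, 31 days; 38 left).
−31 → Jul 31, 2078 (end of Jul, 31 days; 7 left).
−7 → Jul 24, 2078.

July 24, 2078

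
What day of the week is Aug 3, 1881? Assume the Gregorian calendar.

Wednesday

Doomsday rule: the anchor day for the 1800s is Friday. For year 81: 81÷12 = 6 r 9, and 9÷4 = 2, so 6+9+2 = 17.
Friday + 17 ≡ Monday — that's 1881's doomsday.
In August the doomsday date is Aug 8.
Aug 3 is 5 days before Aug 8; 5 mod 7 = 5, so Monday − 5 = Wednesday.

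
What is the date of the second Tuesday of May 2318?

May 1, 2318 is a Wednesday.
The first Tuesday is therefore May 7 (6 days later).
The second Tuesday is 7 + 1×7 = May 14.

May 14, 2318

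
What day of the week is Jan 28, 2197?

Saturday

Doomsday rule: the anchor day for the 2100s is Sunday. For year 97: 97÷12 = 8 r 1, and 1÷4 = 0, so 8+1+0 = 9.
Sunday + 9 ≡ Tuesday — that's 2197's doomsday.
In January the doomsday date is Jan 3 (2197 is not a leap year).
Jan 28 is 25 days after Jan 3; 25 mod 7 = 4, so Tuesday + 4 = Saturday.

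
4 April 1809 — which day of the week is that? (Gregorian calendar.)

Tuesday

Doomsday rule: the anchor day for the 1800s is Friday. For year 09: 9÷12 = 0 r 9, and 9÷4 = 2, so 0+9+2 = 11.
Friday + 11 ≡ Tuesday — that's 1809's doomsday.
In April the doomsday date is Apr 4.
Apr 4 is the doomsday itself: Tuesday.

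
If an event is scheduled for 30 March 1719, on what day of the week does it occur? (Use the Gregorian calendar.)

Thursday

Doomsday rule: the anchor day for the 1700s is Sunday. For year 19: 19÷12 = 1 r 7, and 7÷4 = 1, so 1+7+1 = 9.
Sunday + 9 ≡ Tuesday — that's 1719's doomsday.
In March the doomsday date is Mar 14.
Mar 30 is 16 days after Mar 14; 16 mod 7 = 2, so Tuesday + 2 = Thursday.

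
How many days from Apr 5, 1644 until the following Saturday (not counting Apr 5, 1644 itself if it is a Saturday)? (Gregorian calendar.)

Apr 5, 1644 is a Tuesday.
From Tuesday to the next Saturday is 4 days.

4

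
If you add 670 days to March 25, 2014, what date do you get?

+365 (one year) → Mar 25, 2015 (305 left).
Mar has 31 days: +7 → Apr 1, 2015 (298 left).
Apr has 30 days: +30 → May 1, 2015 (268 left).
May has 31 days: +31 → Jun 1, 2015 (237 left).
Jun has 30 days: +30 → Jul 1, 2015 (207 left).
Jul has 31 days: +31 → Aug 1, 2015 (176 left).
Aug has 31 days: +31 → Sep 1, 2015 (145 left).
Sep has 30 days: +30 → Oct 1, 2015 (115 left).
Oct has 31 days: +31 → Nov 1, 2015 (84 left).
Nov has 30 days: +30 → Dec 1, 2015 (54 left).
Dec has 31 days: +31 → Jan 1, 2016 (23 left).
+23 → Jan 24, 2016.

January 24, 2016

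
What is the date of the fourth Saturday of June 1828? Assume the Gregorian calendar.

June 28, 1828

June 1, 1828 is a Sunday.
The first Saturday is therefore June 7 (6 days later).
The fourth Saturday is 7 + 3×7 = June 28.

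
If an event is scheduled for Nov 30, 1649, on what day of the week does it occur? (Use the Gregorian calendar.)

Tuesday

Doomsday rule: the anchor day for the 1600s is Tuesday. For year 49: 49÷12 = 4 r 1, and 1÷4 = 0, so 4+1+0 = 5.
Tuesday + 5 ≡ Sunday — that's 1649's doomsday.
In November the doomsday date is Nov 7.
Nov 30 is 23 days after Nov 7; 23 mod 7 = 2, so Sunday + 2 = Tuesday.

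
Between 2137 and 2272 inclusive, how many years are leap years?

Multiples of 4 in [2137,2272]: 34.
Of those, multiples of 100: 1 (not leap unless ÷400).
Multiples of 400: 0.
Leap years = 34 − 1 + 0 = 33.

33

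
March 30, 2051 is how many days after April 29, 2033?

Apr 29, 2033 → Apr 29, 2034: 365 days.
Apr 29, 2034 → Apr 29, 2035: 365 days.
Apr 29, 2035 → Apr 29, 2036: 366 days (Feb 29, 2036 is in that span).
Apr 29, 2036 → Apr 29, 2037: 365 days.
Apr 29, 2037 → Apr 29, 2038: 365 days.
Apr 29, 2038 → Apr 29, 2039: 365 days.
Apr 29, 2039 → Apr 29, 2040: 366 days (Feb 29, 2040 is in that span).
Apr 29, 2040 → Apr 29, 2041: 365 days.
Apr 29, 2041 → Apr 29, 2042: 365 days.
Apr 29, 2042 → Apr 29, 2043: 365 days.
Apr 29, 2043 → Apr 29, 2044: 366 days (Feb 29, 2044 is in that span).
Apr 29, 2044 → Apr 29, 2045: 365 days.
Apr 29, 2045 → Apr 29, 2046: 365 days.
Apr 29, 2046 → Apr 29, 2047: 365 days.
Apr 29, 2047 → Apr 29, 2048: 366 days (Feb 29, 2048 is in that span).
Apr 29, 2048 → Apr 29, 2049: 365 days.
Apr 29, 2049 → Apr 29, 2050: 365 days.
Apr 29, 2050 → May 29, 2050: 30 days (April has 30).
May 29, 2050 → Jun 29, 2050: 31 days (May has 31).
Jun 29, 2050 → Jul 29, 2050: 30 days (June has 30).
Jul 29, 2050 → Aug 29, 2050: 31 days (July has 31).
Aug 29, 2050 → Sep 29, 2050: 31 days (August has 31).
Sep 29, 2050 → Oct 29, 2050: 30 days (September has 30).
Oct 29, 2050 → Nov 29, 2050: 31 days (October has 31).
Nov 29, 2050 → Dec 29, 2050: 30 days (November has 30).
Dec 29, 2050 → Jan 29, 2051: 31 days (December has 31).
Jan 29, 2051 → Feb 28, 2051: 30 days (January has 31).
Feb 28, 2051 → Mar 28, 2051: 28 days (February has 28).
Mar 28, 2051 → Mar 30, 2051: 2 days.
Total: 6544 days.

6544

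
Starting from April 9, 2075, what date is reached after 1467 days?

+366 (one year; includes Feb 29, 2076) → Apr 9, 2076 (1101 left).
+365 (one year) → Apr 9, 2077 (736 left).
+365 (one year) → Apr 9, 2078 (371 left).
Apr has 30 days: +22 → May 1, 2078 (349 left).
May has 31 days: +31 → Jun 1, 2078 (318 left).
Jun has 30 days: +30 → Jul 1, 2078 (288 left).
Jul has 31 days: +31 → Aug 1, 2078 (257 left).
Aug has 31 days: +31 → Sep 1, 2078 (226 left).
Sep has 30 days: +30 → Oct 1, 2078 (196 left).
Oct has 31 days: +31 → Nov 1, 2078 (165 left).
Nov has 30 days: +30 → Dec 1, 2078 (135 left).
Dec has 31 days: +31 → Jan 1, 2079 (104 left).
Jan has 31 days: +31 → Feb 1, 2079 (73 left).
Feb has 28 days: +28 → Mar 1, 2079 (45 left).
Mar has 31 days: +31 → Apr 1, 2079 (14 left).
+14 → Apr 15, 2079.

April 15, 2079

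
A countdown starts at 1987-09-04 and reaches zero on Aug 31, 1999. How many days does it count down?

Sep 4, 1987 → Sep 4, 1988: 366 days (Feb 29, 1988 is in that span).
Sep 4, 1988 → Sep 4, 1989: 365 days.
Sep 4, 1989 → Sep 4, 1990: 365 days.
Sep 4, 1990 → Sep 4, 1991: 365 days.
Sep 4, 1991 → Sep 4, 1992: 366 days (Feb 29, 1992 is in that span).
Sep 4, 1992 → Sep 4, 1993: 365 days.
Sep 4, 1993 → Sep 4, 1994: 365 days.
Sep 4, 1994 → Sep 4, 1995: 365 days.
Sep 4, 1995 → Sep 4, 1996: 366 days (Feb 29, 1996 is in that span).
Sep 4, 1996 → Sep 4, 1997: 365 days.
Sep 4, 1997 → Sep 4, 1998: 365 days.
Sep 4, 1998 → Oct 4, 1998: 30 days (September has 30).
Oct 4, 1998 → Nov 4, 1998: 31 days (October has 31).
Nov 4, 1998 → Dec 4, 1998: 30 days (November has 30).
Dec 4, 1998 → Jan 4, 1999: 31 days (December has 31).
Jan 4, 1999 → Feb 4, 1999: 31 days (January has 31).
Feb 4, 1999 → Mar 4, 1999: 28 days (February has 28).
Mar 4, 1999 → Apr 4, 1999: 31 days (March has 31).
Apr 4, 1999 → May 4, 1999: 30 days (April has 30).
May 4, 1999 → Jun 4, 1999: 31 days (May has 31).
Jun 4, 1999 → Jul 4, 1999: 30 days (June has 30).
Jul 4, 1999 → Aug 4, 1999: 31 days (July has 31).
Aug 4, 1999 → Aug 31, 1999: 27 days.
Total: 4379 days.

4379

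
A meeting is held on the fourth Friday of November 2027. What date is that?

November 26, 2027

November 1, 2027 is a Monday.
The first Friday is therefore November 5 (4 days later).
The fourth Friday is 5 + 3×7 = November 26.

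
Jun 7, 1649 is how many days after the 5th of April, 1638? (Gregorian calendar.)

Apr 5, 1638 → Apr 5, 1639: 365 days.
Apr 5, 1639 → Apr 5, 1640: 366 days (Feb 29, 1640 is in that span).
Apr 5, 1640 → Apr 5, 1641: 365 days.
Apr 5, 1641 → Apr 5, 1642: 365 days.
Apr 5, 1642 → Apr 5, 1643: 365 days.
Apr 5, 1643 → Apr 5, 1644: 366 days (Feb 29, 1644 is in that span).
Apr 5, 1644 → Apr 5, 1645: 365 days.
Apr 5, 1645 → Apr 5, 1646: 365 days.
Apr 5, 1646 → Apr 5, 1647: 365 days.
Apr 5, 1647 → Apr 5, 1648: 366 days (Feb 29, 1648 is in that span).
Apr 5, 1648 → Apr 5, 1649: 365 days.
Apr 5, 1649 → May 5, 1649: 30 days (April has 30).
May 5, 1649 → Jun 5, 1649: 31 days (May has 31).
Jun 5, 1649 → Jun 7, 1649: 2 days.
Total: 4081 days.

4081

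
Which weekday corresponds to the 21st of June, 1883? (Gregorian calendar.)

Doomsday rule: the anchor day for the 1800s is Friday. For year 83: 83÷12 = 6 r 11, and 11÷4 = 2, so 6+11+2 = 19.
Friday + 19 ≡ Wednesday — that's 1883's doomsday.
In June the doomsday date is Jun 6.
Jun 21 is 15 days after Jun 6; 15 mod 7 = 1, so Wednesday + 1 = Thursday.

Thursday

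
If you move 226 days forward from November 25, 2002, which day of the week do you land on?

Wednesday

Nov 25, 2002 is a Monday.
226 mod 7 = 2, so 226 days after a Monday is Monday + 2 = Wednesday.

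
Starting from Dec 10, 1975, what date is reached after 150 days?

May 8, 1976

Dec has 31 days: +22 → Jan 1, 1976 (128 left).
Jan has 31 days: +31 → Feb 1, 1976 (97 left).
Feb has 29 days: +29 → Mar 1, 1976 (68 left).
Mar has 31 days: +31 → Apr 1, 1976 (37 left).
Apr has 30 days: +30 → May 1, 1976 (7 left).
+7 → May 8, 1976.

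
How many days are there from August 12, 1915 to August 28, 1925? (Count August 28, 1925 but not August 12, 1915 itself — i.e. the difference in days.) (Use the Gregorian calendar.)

3669

Aug 12, 1915 → Aug 12, 1916: 366 days (Feb 29, 1916 is in that span).
Aug 12, 1916 → Aug 12, 1917: 365 days.
Aug 12, 1917 → Aug 12, 1918: 365 days.
Aug 12, 1918 → Aug 12, 1919: 365 days.
Aug 12, 1919 → Aug 12, 1920: 366 days (Feb 29, 1920 is in that span).
Aug 12, 1920 → Aug 12, 1921: 365 days.
Aug 12, 1921 → Aug 12, 1922: 365 days.
Aug 12, 1922 → Aug 12, 1923: 365 days.
Aug 12, 1923 → Aug 12, 1924: 366 days (Feb 29, 1924 is in that span).
Aug 12, 1924 → Sep 12, 1924: 31 days (August has 31).
Sep 12, 1924 → Oct 12, 1924: 30 days (September has 30).
Oct 12, 1924 → Nov 12, 1924: 31 days (October has 31).
Nov 12, 1924 → Dec 12, 1924: 30 days (November has 30).
Dec 12, 1924 → Jan 12, 1925: 31 days (December has 31).
Jan 12, 1925 → Feb 12, 1925: 31 days (January has 31).
Feb 12, 1925 → Mar 12, 1925: 28 days (February has 28).
Mar 12, 1925 → Apr 12, 1925: 31 days (March has 31).
Apr 12, 1925 → May 12, 1925: 30 days (April has 30).
May 12, 1925 → Jun 12, 1925: 31 days (May has 31).
Jun 12, 1925 → Jul 12, 1925: 30 days (June has 30).
Jul 12, 1925 → Aug 12, 1925: 31 days (July has 31).
Aug 12, 1925 → Aug 28, 1925: 16 days.
Total: 3669 days.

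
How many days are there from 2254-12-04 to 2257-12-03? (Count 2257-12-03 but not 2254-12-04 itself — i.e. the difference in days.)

Dec 4, 2254 → Dec 4, 2255: 365 days.
Dec 4, 2255 → Dec 4, 2256: 366 days (Feb 29, 2256 is in that span).
Dec 4, 2256 → Jan 4, 2257: 31 days (December has 31).
Jan 4, 2257 → Feb 4, 2257: 31 days (January has 31).
Feb 4, 2257 → Mar 4, 2257: 28 days (February has 28).
Mar 4, 2257 → Apr 4, 2257: 31 days (March has 31).
Apr 4, 2257 → May 4, 2257: 30 days (April has 30).
May 4, 2257 → Jun 4, 2257: 31 days (May has 31).
Jun 4, 2257 → Jul 4, 2257: 30 days (June has 30).
Jul 4, 2257 → Aug 4, 2257: 31 days (July has 31).
Aug 4, 2257 → Sep 4, 2257: 31 days (August has 31).
Sep 4, 2257 → Oct 4, 2257: 30 days (September has 30).
Oct 4, 2257 → Nov 4, 2257: 31 days (October has 31).
Nov 4, 2257 → Dec 3, 2257: 29 days.
Total: 1095 days.

1095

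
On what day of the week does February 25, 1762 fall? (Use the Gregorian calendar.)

Doomsday rule: the anchor day for the 1700s is Sunday. For year 62: 62÷12 = 5 r 2, and 2÷4 = 0, so 5+2+0 = 7.
Sunday + 7 ≡ Sunday — that's 1762's doomsday.
In February the doomsday date is Feb 28 (1762 is not a leap year).
Feb 25 is 3 days before Feb 28; 3 mod 7 = 3, so Sunday − 3 = Thursday.

Thursday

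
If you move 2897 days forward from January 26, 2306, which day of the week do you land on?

Thursday

Jan 26, 2306 is a Friday.
2897 mod 7 = 6, so 2897 days after a Friday is Friday + 6 = Thursday.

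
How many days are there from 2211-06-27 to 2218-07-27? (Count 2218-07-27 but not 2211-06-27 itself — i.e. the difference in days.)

Jun 27, 2211 → Jun 27, 2212: 366 days (Feb 29, 2212 is in that span).
Jun 27, 2212 → Jun 27, 2213: 365 days.
Jun 27, 2213 → Jun 27, 2214: 365 days.
Jun 27, 2214 → Jun 27, 2215: 365 days.
Jun 27, 2215 → Jun 27, 2216: 366 days (Feb 29, 2216 is in that span).
Jun 27, 2216 → Jun 27, 2217: 365 days.
Jun 27, 2217 → Jul 27, 2217: 30 days (June has 30).
Jul 27, 2217 → Aug 27, 2217: 31 days (July has 31).
Aug 27, 2217 → Sep 27, 2217: 31 days (August has 31).
Sep 27, 2217 → Oct 27, 2217: 30 days (September has 30).
Oct 27, 2217 → Nov 27, 2217: 31 days (October has 31).
Nov 27, 2217 → Dec 27, 2217: 30 days (November has 30).
Dec 27, 2217 → Jan 27, 2218: 31 days (December has 31).
Jan 27, 2218 → Feb 27, 2218: 31 days (January has 31).
Feb 27, 2218 → Mar 27, 2218: 28 days (February has 28).
Mar 27, 2218 → Apr 27, 2218: 31 days (March has 31).
Apr 27, 2218 → May 27, 2218: 30 days (April has 30).
May 27, 2218 → Jun 27, 2218: 31 days (May has 31).
Jun 27, 2218 → Jul 27, 2218: 30 days.
Total: 2587 days.

2587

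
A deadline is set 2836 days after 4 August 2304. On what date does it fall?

May 10, 2312

+365 (one year) → Aug 4, 2305 (2471 left).
+365 (one year) → Aug 4, 2306 (2106 left).
+365 (one year) → Aug 4, 2307 (1741 left).
+366 (one year; includes Feb 29, 2308) → Aug 4, 2308 (1375 left).
+365 (one year) → Aug 4, 2309 (1010 left).
+365 (one year) → Aug 4, 2310 (645 left).
+365 (one year) → Aug 4, 2311 (280 left).
Aug has 31 days: +28 → Sep 1, 2311 (252 left).
Sep has 30 days: +30 → Oct 1, 2311 (222 left).
Oct has 31 days: +31 → Nov 1, 2311 (191 left).
Nov has 30 days: +30 → Dec 1, 2311 (161 left).
Dec has 31 days: +31 → Jan 1, 2312 (130 left).
Jan has 31 days: +31 → Feb 1, 2312 (99 left).
Feb has 29 days: +29 → Mar 1, 2312 (70 left).
Mar has 31 days: +31 → Apr 1, 2312 (39 left).
Apr has 30 days: +30 → May 1, 2312 (9 left).
+9 → May 10, 2312.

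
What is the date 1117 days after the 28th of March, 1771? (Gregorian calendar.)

April 18, 1774

+366 (one year; includes Feb 29, 1772) → Mar 28, 1772 (751 left).
+365 (one year) → Mar 28, 1773 (386 left).
Mar has 31 days: +4 → Apr 1, 1773 (382 left).
Apr has 30 days: +30 → May 1, 1773 (352 left).
May has 31 days: +31 → Jun 1, 1773 (321 left).
Jun has 30 days: +30 → Jul 1, 1773 (291 left).
Jul has 31 days: +31 → Aug 1, 1773 (260 left).
Aug has 31 days: +31 → Sep 1, 1773 (229 left).
Sep has 30 days: +30 → Oct 1, 1773 (199 left).
Oct has 31 days: +31 → Nov 1, 1773 (168 left).
Nov has 30 days: +30 → Dec 1, 1773 (138 left).
Dec has 31 days: +31 → Jan 1, 1774 (107 left).
Jan has 31 days: +31 → Feb 1, 1774 (76 left).
Feb has 28 days: +28 → Mar 1, 1774 (48 left).
Mar has 31 days: +31 → Apr 1, 1774 (17 left).
+17 → Apr 18, 1774.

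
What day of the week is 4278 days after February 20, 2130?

First find the weekday of Feb 20, 2130. Doomsday rule: the anchor day for the 2100s is Sunday. For year 30: 30÷12 = 2 r 6, and 6÷4 = 1, so 2+6+1 = 9.
Sunday + 9 ≡ Tuesday — that's 2130's doomsday.
In February the doomsday date is Feb 28 (2130 is not a leap year).
Feb 20 is 8 days before Feb 28; 8 mod 7 = 1, so Tuesday − 1 = Monday.
4278 mod 7 = 1, so 4278 days after a Monday is Monday + 1 = Tuesday.

Tuesday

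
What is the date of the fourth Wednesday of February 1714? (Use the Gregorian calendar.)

February 1, 1714 is a Thursday.
The first Wednesday is therefore February 7 (6 days later).
The fourth Wednesday is 7 + 3×7 = February 28.

February 28, 1714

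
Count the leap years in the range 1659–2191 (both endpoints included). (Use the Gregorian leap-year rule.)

129

Multiples of 4 in [1659,2191]: 133.
Of those, multiples of 100: 5 (not leap unless ÷400).
Multiples of 400: 1.
Leap years = 133 − 5 + 1 = 129.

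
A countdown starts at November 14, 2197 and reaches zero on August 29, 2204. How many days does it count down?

2479

Nov 14, 2197 → Nov 14, 2198: 365 days.
Nov 14, 2198 → Nov 14, 2199: 365 days.
Nov 14, 2199 → Nov 14, 2200: 365 days.
Nov 14, 2200 → Nov 14, 2201: 365 days.
Nov 14, 2201 → Nov 14, 2202: 365 days.
Nov 14, 2202 → Nov 14, 2203: 365 days.
Nov 14, 2203 → Dec 14, 2203: 30 days (November has 30).
Dec 14, 2203 → Jan 14, 2204: 31 days (December has 31).
Jan 14, 2204 → Feb 14, 2204: 31 days (January has 31).
Feb 14, 2204 → Mar 14, 2204: 29 days (February has 29).
Mar 14, 2204 → Apr 14, 2204: 31 days (March has 31).
Apr 14, 2204 → May 14, 2204: 30 days (April has 30).
May 14, 2204 → Jun 14, 2204: 31 days (May has 31).
Jun 14, 2204 → Jul 14, 2204: 30 days (June has 30).
Jul 14, 2204 → Aug 14, 2204: 31 days (July has 31).
Aug 14, 2204 → Aug 29, 2204: 15 days.
Total: 2479 days.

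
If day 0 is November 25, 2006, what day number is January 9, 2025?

Nov 25, 2006 → Nov 25, 2007: 365 days.
Nov 25, 2007 → Nov 25, 2008: 366 days (Feb 29, 2008 is in that span).
Nov 25, 2008 → Nov 25, 2009: 365 days.
Nov 25, 2009 → Nov 25, 2010: 365 days.
Nov 25, 2010 → Nov 25, 2011: 365 days.
Nov 25, 2011 → Nov 25, 2012: 366 days (Feb 29, 2012 is in that span).
Nov 25, 2012 → Nov 25, 2013: 365 days.
Nov 25, 2013 → Nov 25, 2014: 365 days.
Nov 25, 2014 → Nov 25, 2015: 365 days.
Nov 25, 2015 → Nov 25, 2016: 366 days (Feb 29, 2016 is in that span).
Nov 25, 2016 → Nov 25, 2017: 365 days.
Nov 25, 2017 → Nov 25, 2018: 365 days.
Nov 25, 2018 → Nov 25, 2019: 365 days.
Nov 25, 2019 → Nov 25, 2020: 366 days (Feb 29, 2020 is in that span).
Nov 25, 2020 → Nov 25, 2021: 365 days.
Nov 25, 2021 → Nov 25, 2022: 365 days.
Nov 25, 2022 → Nov 25, 2023: 365 days.
Nov 25, 2023 → Nov 25, 2024: 366 days (Feb 29, 2024 is in that span).
Nov 25, 2024 → Dec 25, 2024: 30 days (November has 30).
Dec 25, 2024 → Jan 9, 2025: 15 days.
Total: 6620 days.

6620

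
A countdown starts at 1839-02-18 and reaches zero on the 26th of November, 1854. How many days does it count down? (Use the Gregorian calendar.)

5760

Feb 18, 1839 → Feb 18, 1840: 365 days.
Feb 18, 1840 → Feb 18, 1841: 366 days (Feb 29, 1840 is in that span).
Feb 18, 1841 → Feb 18, 1842: 365 days.
Feb 18, 1842 → Feb 18, 1843: 365 days.
Feb 18, 1843 → Feb 18, 1844: 365 days.
Feb 18, 1844 → Feb 18, 1845: 366 days (Feb 29, 1844 is in that span).
Feb 18, 1845 → Feb 18, 1846: 365 days.
Feb 18, 1846 → Feb 18, 1847: 365 days.
Feb 18, 1847 → Feb 18, 1848: 365 days.
Feb 18, 1848 → Feb 18, 1849: 366 days (Feb 29, 1848 is in that span).
Feb 18, 1849 → Feb 18, 1850: 365 days.
Feb 18, 1850 → Feb 18, 1851: 365 days.
Feb 18, 1851 → Feb 18, 1852: 365 days.
Feb 18, 1852 → Feb 18, 1853: 366 days (Feb 29, 1852 is in that span).
Feb 18, 1853 → Feb 18, 1854: 365 days.
Feb 18, 1854 → Mar 18, 1854: 28 days (February has 28).
Mar 18, 1854 → Apr 18, 1854: 31 days (March has 31).
Apr 18, 1854 → May 18, 1854: 30 days (April has 30).
May 18, 1854 → Jun 18, 1854: 31 days (May has 31).
Jun 18, 1854 → Jul 18, 1854: 30 days (June has 30).
Jul 18, 1854 → Aug 18, 1854: 31 days (July has 31).
Aug 18, 1854 → Sep 18, 1854: 31 days (August has 31).
Sep 18, 1854 → Oct 18, 1854: 30 days (September has 30).
Oct 18, 1854 → Nov 18, 1854: 31 days (October has 31).
Nov 18, 1854 → Nov 26, 1854: 8 days.
Total: 5760 days.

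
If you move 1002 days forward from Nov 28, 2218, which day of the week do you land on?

First find the weekday of Nov 28, 2218. Doomsday rule: the anchor day for the 2200s is Friday. For year 18: 18÷12 = 1 r 6, and 6÷4 = 1, so 1+6+1 = 8.
Friday + 8 ≡ Saturday — that's 2218's doomsday.
In November the doomsday date is Nov 7.
Nov 28 is 21 days after Nov 7; 21 mod 7 = 0, so Saturday + 0 = Saturday.
1002 mod 7 = 1, so 1002 days after a Saturday is Saturday + 1 = Sunday.

Sunday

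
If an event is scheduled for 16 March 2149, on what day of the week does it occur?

Sunday

Doomsday rule: the anchor day for the 2100s is Sunday. For year 49: 49÷12 = 4 r 1, and 1÷4 = 0, so 4+1+0 = 5.
Sunday + 5 ≡ Friday — that's 2149's doomsday.
In March the doomsday date is Mar 14.
Mar 16 is 2 days after Mar 14; 2 mod 7 = 2, so Friday + 2 = Sunday.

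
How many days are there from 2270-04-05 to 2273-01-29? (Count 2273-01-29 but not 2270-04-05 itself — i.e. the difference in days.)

Apr 5, 2270 → Apr 5, 2271: 365 days.
Apr 5, 2271 → Apr 5, 2272: 366 days (Feb 29, 2272 is in that span).
Apr 5, 2272 → May 5, 2272: 30 days (April has 30).
May 5, 2272 → Jun 5, 2272: 31 days (May has 31).
Jun 5, 2272 → Jul 5, 2272: 30 days (June has 30).
Jul 5, 2272 → Aug 5, 2272: 31 days (July has 31).
Aug 5, 2272 → Sep 5, 2272: 31 days (August has 31).
Sep 5, 2272 → Oct 5, 2272: 30 days (September has 30).
Oct 5, 2272 → Nov 5, 2272: 31 days (October has 31).
Nov 5, 2272 → Dec 5, 2272: 30 days (November has 30).
Dec 5, 2272 → Jan 5, 2273: 31 days (December has 31).
Jan 5, 2273 → Jan 29, 2273: 24 days.
Total: 1030 days.

1030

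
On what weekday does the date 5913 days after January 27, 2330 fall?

Jan 27, 2330 is a Monday.
5913 mod 7 = 5, so 5913 days after a Monday is Monday + 5 = Saturday.

Saturday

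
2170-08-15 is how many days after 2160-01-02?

3878

Jan 2, 2160 → Jan 2, 2161: 366 days (Feb 29, 2160 is in that span).
Jan 2, 2161 → Jan 2, 2162: 365 days.
Jan 2, 2162 → Jan 2, 2163: 365 days.
Jan 2, 2163 → Jan 2, 2164: 365 days.
Jan 2, 2164 → Jan 2, 2165: 366 days (Feb 29, 2164 is in that span).
Jan 2, 2165 → Jan 2, 2166: 365 days.
Jan 2, 2166 → Jan 2, 2167: 365 days.
Jan 2, 2167 → Jan 2, 2168: 365 days.
Jan 2, 2168 → Jan 2, 2169: 366 days (Feb 29, 2168 is in that span).
Jan 2, 2169 → Jan 2, 2170: 365 days.
Jan 2, 2170 → Feb 2, 2170: 31 days (January has 31).
Feb 2, 2170 → Mar 2, 2170: 28 days (February has 28).
Mar 2, 2170 → Apr 2, 2170: 31 days (March has 31).
Apr 2, 2170 → May 2, 2170: 30 days (April has 30).
May 2, 2170 → Jun 2, 2170: 31 days (May has 31).
Jun 2, 2170 → Jul 2, 2170: 30 days (June has 30).
Jul 2, 2170 → Aug 2, 2170: 31 days (July has 31).
Aug 2, 2170 → Aug 15, 2170: 13 days.
Total: 3878 days.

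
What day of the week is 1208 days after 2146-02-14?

First find the weekday of Feb 14, 2146. Doomsday rule: the anchor day for the 2100s is Sunday. For year 46: 46÷12 = 3 r 10, and 10÷4 = 2, so 3+10+2 = 15.
Sunday + 15 ≡ Monday — that's 2146's doomsday.
In February the doomsday date is Feb 28 (2146 is not a leap year).
Feb 14 is 14 days before Feb 28; 14 mod 7 = 0, so Monday − 0 = Monday.
1208 mod 7 = 4, so 1208 days after a Monday is Monday + 4 = Friday.

Friday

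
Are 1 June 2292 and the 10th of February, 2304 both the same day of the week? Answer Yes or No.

Yes

From Jun 1, 2292 to Feb 10, 2304 is 4270 days.
4270 mod 7 = 0, so they are the same weekday.
(Jun 1, 2292 is a Wednesday; Feb 10, 2304 is a Wednesday.)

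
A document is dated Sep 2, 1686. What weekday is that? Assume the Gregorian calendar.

Doomsday rule: the anchor day for the 1600s is Tuesday. For year 86: 86÷12 = 7 r 2, and 2÷4 = 0, so 7+2+0 = 9.
Tuesday + 9 ≡ Thursday — that's 1686's doomsday.
In September the doomsday date is Sep 5.
Sep 2 is 3 days before Sep 5; 3 mod 7 = 3, so Thursday − 3 = Monday.

Monday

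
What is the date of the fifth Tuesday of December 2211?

December 31, 2211

December 1, 2211 is a Sunday.
The first Tuesday is therefore December 3 (2 days later).
The fifth Tuesday is 3 + 4×7 = December 31.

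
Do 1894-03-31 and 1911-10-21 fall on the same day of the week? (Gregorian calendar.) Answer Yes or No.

From Mar 31, 1894 to Oct 21, 1911 is 6412 days.
6412 mod 7 = 0, so they are the same weekday.
(Mar 31, 1894 is a Saturday; Oct 21, 1911 is a Saturday.)

Yes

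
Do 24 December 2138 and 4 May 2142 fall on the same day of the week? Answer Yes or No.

From Dec 24, 2138 to May 4, 2142 is 1227 days.
1227 mod 7 = 2, so they are different weekdays.
(Dec 24, 2138 is a Wednesday; May 4, 2142 is a Friday.)

No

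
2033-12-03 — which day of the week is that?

Saturday

January 1, 2033 is a Saturday.
Jan 1, 2033 → Feb 1, 2033: 31 days (January has 31).
Feb 1, 2033 → Mar 1, 2033: 28 days (February has 28).
Mar 1, 2033 → Apr 1, 2033: 31 days (March has 31).
Apr 1, 2033 → May 1, 2033: 30 days (April has 30).
May 1, 2033 → Jun 1, 2033: 31 days (May has 31).
Jun 1, 2033 → Jul 1, 2033: 30 days (June has 30).
Jul 1, 2033 → Aug 1, 2033: 31 days (July has 31).
Aug 1, 2033 → Sep 1, 2033: 31 days (August has 31).
Sep 1, 2033 → Oct 1, 2033: 30 days (September has 30).
Oct 1, 2033 → Nov 1, 2033: 31 days (October has 31).
Nov 1, 2033 → Dec 1, 2033: 30 days (November has 30).
Dec 1, 2033 → Dec 3, 2033: 2 days.
Total: 336 days.
336 mod 7 = 0, so Saturday + 0 = Saturday.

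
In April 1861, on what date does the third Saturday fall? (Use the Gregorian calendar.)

April 1, 1861 is a Monday.
The first Saturday is therefore April 6 (5 days later).
The third Saturday is 6 + 2×7 = April 20.

April 20, 1861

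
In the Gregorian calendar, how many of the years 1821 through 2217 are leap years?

Multiples of 4 in [1821,2217]: 99.
Of those, multiples of 100: 4 (not leap unless ÷400).
Multiples of 400: 1.
Leap years = 99 − 4 + 1 = 96.

96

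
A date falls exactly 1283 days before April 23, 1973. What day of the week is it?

Saturday

First find the weekday of Apr 23, 1973. Doomsday rule: the anchor day for the 1900s is Wednesday. For year 73: 73÷12 = 6 r 1, and 1÷4 = 0, so 6+1+0 = 7.
Wednesday + 7 ≡ Wednesday — that's 1973's doomsday.
In April the doomsday date is Apr 4.
Apr 23 is 19 days after Apr 4; 19 mod 7 = 5, so Wednesday + 5 = Monday.
1283 mod 7 = 2, so 1283 days before a Monday is Monday − 2 = Saturday.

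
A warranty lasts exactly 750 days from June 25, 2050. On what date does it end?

July 14, 2052

+365 (one year) → Jun 25, 2051 (385 left).
Jun has 30 days: +6 → Jul 1, 2051 (379 left).
Jul has 31 days: +31 → Aug 1, 2051 (348 left).
Aug has 31 days: +31 → Sep 1, 2051 (317 left).
Sep has 30 days: +30 → Oct 1, 2051 (287 left).
Oct has 31 days: +31 → Nov 1, 2051 (256 left).
Nov has 30 days: +30 → Dec 1, 2051 (226 left).
Dec has 31 days: +31 → Jan 1, 2052 (195 left).
Jan has 31 days: +31 → Feb 1, 2052 (164 left).
Feb has 29 days: +29 → Mar 1, 2052 (135 left).
Mar has 31 days: +31 → Apr 1, 2052 (104 left).
Apr has 30 days: +30 → May 1, 2052 (74 left).
May has 31 days: +31 → Jun 1, 2052 (43 left).
Jun has 30 days: +30 → Jul 1, 2052 (13 left).
+13 → Jul 14, 2052.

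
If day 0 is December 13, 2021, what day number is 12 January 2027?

Dec 13, 2021 → Dec 13, 2022: 365 days.
Dec 13, 2022 → Dec 13, 2023: 365 days.
Dec 13, 2023 → Dec 13, 2024: 366 days (Feb 29, 2024 is in that span).
Dec 13, 2024 → Dec 13, 2025: 365 days.
Dec 13, 2025 → Jan 13, 2026: 31 days (December has 31).
Jan 13, 2026 → Feb 13, 2026: 31 days (January has 31).
Feb 13, 2026 → Mar 13, 2026: 28 days (February has 28).
Mar 13, 2026 → Apr 13, 2026: 31 days (March has 31).
Apr 13, 2026 → May 13, 2026: 30 days (April has 30).
May 13, 2026 → Jun 13, 2026: 31 days (May has 31).
Jun 13, 2026 → Jul 13, 2026: 30 days (June has 30).
Jul 13, 2026 → Aug 13, 2026: 31 days (July has 31).
Aug 13, 2026 → Sep 13, 2026: 31 days (August has 31).
Sep 13, 2026 → Oct 13, 2026: 30 days (September has 30).
Oct 13, 2026 → Nov 13, 2026: 31 days (October has 31).
Nov 13, 2026 → Dec 13, 2026: 30 days (November has 30).
Dec 13, 2026 → Jan 12, 2027: 30 days.
Total: 1856 days.

1856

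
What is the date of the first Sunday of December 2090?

December 1, 2090 is a Friday.
The first Sunday is therefore December 3 (2 days later).

December 3, 2090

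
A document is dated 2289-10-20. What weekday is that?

Doomsday rule: the anchor day for the 2200s is Friday. For year 89: 89÷12 = 7 r 5, and 5÷4 = 1, so 7+5+1 = 13.
Friday + 13 ≡ Thursday — that's 2289's doomsday.
In October the doomsday date is Oct 10.
Oct 20 is 10 days after Oct 10; 10 mod 7 = 3, so Thursday + 3 = Sunday.

Sunday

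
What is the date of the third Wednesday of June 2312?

June 19, 2312

June 1, 2312 is a Saturday.
The first Wednesday is therefore June 5 (4 days later).
The third Wednesday is 5 + 2×7 = June 19.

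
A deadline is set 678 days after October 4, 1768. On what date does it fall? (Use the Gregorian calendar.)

+365 (one year) → Oct 4, 1769 (313 left).
Oct has 31 days: +28 → Nov 1, 1769 (285 left).
Nov has 30 days: +30 → Dec 1, 1769 (255 left).
Dec has 31 days: +31 → Jan 1, 1770 (224 left).
Jan has 31 days: +31 → Feb 1, 1770 (193 left).
Feb has 28 days: +28 → Mar 1, 1770 (165 left).
Mar has 31 days: +31 → Apr 1, 1770 (134 left).
Apr has 30 days: +30 → May 1, 1770 (104 left).
May has 31 days: +31 → Jun 1, 1770 (73 left).
Jun has 30 days: +30 → Jul 1, 1770 (43 left).
Jul has 31 days: +31 → Aug 1, 1770 (12 left).
+12 → Aug 13, 1770.

August 13, 1770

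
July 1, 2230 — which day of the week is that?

Thursday

Doomsday rule: the anchor day for the 2200s is Friday. For year 30: 30÷12 = 2 r 6, and 6÷4 = 1, so 2+6+1 = 9.
Friday + 9 ≡ Sunday — that's 2230's doomsday.
In July the doomsday date is Jul 11.
Jul 1 is 10 days before Jul 11; 10 mod 7 = 3, so Sunday − 3 = Thursday.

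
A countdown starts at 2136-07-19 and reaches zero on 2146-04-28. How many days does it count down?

3570

Jul 19, 2136 → Jul 19, 2137: 365 days.
Jul 19, 2137 → Jul 19, 2138: 365 days.
Jul 19, 2138 → Jul 19, 2139: 365 days.
Jul 19, 2139 → Jul 19, 2140: 366 days (Feb 29, 2140 is in that span).
Jul 19, 2140 → Jul 19, 2141: 365 days.
Jul 19, 2141 → Jul 19, 2142: 365 days.
Jul 19, 2142 → Jul 19, 2143: 365 days.
Jul 19, 2143 → Jul 19, 2144: 366 days (Feb 29, 2144 is in that span).
Jul 19, 2144 → Jul 19, 2145: 365 days.
Jul 19, 2145 → Aug 19, 2145: 31 days (July has 31).
Aug 19, 2145 → Sep 19, 2145: 31 days (August has 31).
Sep 19, 2145 → Oct 19, 2145: 30 days (September has 30).
Oct 19, 2145 → Nov 19, 2145: 31 days (October has 31).
Nov 19, 2145 → Dec 19, 2145: 30 days (November has 30).
Dec 19, 2145 → Jan 19, 2146: 31 days (December has 31).
Jan 19, 2146 → Feb 19, 2146: 31 days (January has 31).
Feb 19, 2146 → Mar 19, 2146: 28 days (February has 28).
Mar 19, 2146 → Apr 19, 2146: 31 days (March has 31).
Apr 19, 2146 → Apr 28, 2146: 9 days.
Total: 3570 days.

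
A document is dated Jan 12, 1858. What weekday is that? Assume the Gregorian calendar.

Doomsday rule: the anchor day for the 1800s is Friday. For year 58: 58÷12 = 4 r 10, and 10÷4 = 2, so 4+10+2 = 16.
Friday + 16 ≡ Sunday — that's 1858's doomsday.
In January the doomsday date is Jan 3 (1858 is not a leap year).
Jan 12 is 9 days after Jan 3; 9 mod 7 = 2, so Sunday + 2 = Tuesday.

Tuesday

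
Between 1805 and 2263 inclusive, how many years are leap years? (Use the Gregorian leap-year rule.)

Multiples of 4 in [1805,2263]: 114.
Of those, multiples of 100: 4 (not leap unless ÷400).
Multiples of 400: 1.
Leap years = 114 − 4 + 1 = 111.

111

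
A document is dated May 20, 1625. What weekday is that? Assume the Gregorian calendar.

Doomsday rule: the anchor day for the 1600s is Tuesday. For year 25: 25÷12 = 2 r 1, and 1÷4 = 0, so 2+1+0 = 3.
Tuesday + 3 ≡ Friday — that's 1625's doomsday.
In May the doomsday date is May 9.
May 20 is 11 days after May 9; 11 mod 7 = 4, so Friday + 4 = Tuesday.

Tuesday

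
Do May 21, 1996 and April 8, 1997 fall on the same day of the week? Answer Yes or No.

Yes

From May 21, 1996 to Apr 8, 1997 is 322 days.
322 mod 7 = 0, so they are the same weekday.
(May 21, 1996 is a Tuesday; Apr 8, 1997 is a Tuesday.)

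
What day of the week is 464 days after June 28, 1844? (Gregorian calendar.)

Sunday

First find the weekday of Jun 28, 1844. Doomsday rule: the anchor day for the 1800s is Friday. For year 44: 44÷12 = 3 r 8, and 8÷4 = 2, so 3+8+2 = 13.
Friday + 13 ≡ Thursday — that's 1844's doomsday.
In June the doomsday date is Jun 6.
Jun 28 is 22 days after Jun 6; 22 mod 7 = 1, so Thursday + 1 = Friday.
464 mod 7 = 2, so 464 days after a Friday is Friday + 2 = Sunday.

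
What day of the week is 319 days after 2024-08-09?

Tuesday

First find the weekday of Aug 9, 2024. Doomsday rule: the anchor day for the 2000s is Tuesday. For year 24: 24÷12 = 2 r 0, and 0÷4 = 0, so 2+0+0 = 2.
Tuesday + 2 ≡ Thursday — that's 2024's doomsday.
In August the doomsday date is Aug 8.
Aug 9 is 1 day after Aug 8; 1 mod 7 = 1, so Thursday + 1 = Friday.
319 mod 7 = 4, so 319 days after a Friday is Friday + 4 = Tuesday.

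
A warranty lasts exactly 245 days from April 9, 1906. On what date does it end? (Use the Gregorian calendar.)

Apr has 30 days: +22 → May 1, 1906 (223 left).
May has 31 days: +31 → Jun 1, 1906 (192 left).
Jun has 30 days: +30 → Jul 1, 1906 (162 left).
Jul has 31 days: +31 → Aug 1, 1906 (131 left).
Aug has 31 days: +31 → Sep 1, 1906 (100 left).
Sep has 30 days: +30 → Oct 1, 1906 (70 left).
Oct has 31 days: +31 → Nov 1, 1906 (39 left).
Nov has 30 days: +30 → Dec 1, 1906 (9 left).
+9 → Dec 10, 1906.

December 10, 1906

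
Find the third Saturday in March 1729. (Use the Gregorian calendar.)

March 19, 1729

March 1, 1729 is a Tuesday.
The first Saturday is therefore March 5 (4 days later).
The third Saturday is 5 + 2×7 = March 19.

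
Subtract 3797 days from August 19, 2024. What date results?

March 28, 2014

−366 (one year; includes Feb 29, 2024) → Aug 19, 2023 (3431 left).
−365 (one year) → Aug 19, 2022 (3066 left).
−365 (one year) → Aug 19, 2021 (2701 left).
−365 (one year) → Aug 19, 2020 (2336 left).
−366 (one year; includes Feb 29, 2020) → Aug 19, 2019 (1970 left).
−365 (one year) → Aug 19, 2018 (1605 left).
−365 (one year) → Aug 19, 2017 (1240 left).
−365 (one year) → Aug 19, 2016 (875 left).
−366 (one year; includes Feb 29, 2016) → Aug 19, 2015 (509 left).
−365 (one year) → Aug 19, 2014 (144 left).
−19 → Jul 31, 2014 (end of Jul, 31 days; 125 left).
−31 → Jun 30, 2014 (end of Jun, 30 days; 94 left).
−30 → May 31, 2014 (end of May, 31 days; 64 left).
−31 → Apr 30, 2014 (end of Apr, 30 days; 33 left).
−30 → Mar 31, 2014 (end of Mar, 31 days; 3 left).
−3 → Mar 28, 2014.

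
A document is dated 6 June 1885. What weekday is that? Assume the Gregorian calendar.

Doomsday rule: the anchor day for the 1800s is Friday. For year 85: 85÷12 = 7 r 1, and 1÷4 = 0, so 7+1+0 = 8.
Friday + 8 ≡ Saturday — that's 1885's doomsday.
In June the doomsday date is Jun 6.
Jun 6 is the doomsday itself: Saturday.

Saturday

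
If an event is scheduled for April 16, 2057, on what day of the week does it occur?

Doomsday rule: the anchor day for the 2000s is Tuesday. For year 57: 57÷12 = 4 r 9, and 9÷4 = 2, so 4+9+2 = 15.
Tuesday + 15 ≡ Wednesday — that's 2057's doomsday.
In April the doomsday date is Apr 4.
Apr 16 is 12 days after Apr 4; 12 mod 7 = 5, so Wednesday + 5 = Monday.

Monday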